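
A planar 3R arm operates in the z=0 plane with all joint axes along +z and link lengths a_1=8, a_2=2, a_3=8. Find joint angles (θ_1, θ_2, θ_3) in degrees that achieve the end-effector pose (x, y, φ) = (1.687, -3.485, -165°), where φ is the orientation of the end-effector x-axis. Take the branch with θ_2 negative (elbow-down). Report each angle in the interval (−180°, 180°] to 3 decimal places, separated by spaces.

wrist centre = target − a_3·(cos φ, sin φ) = (9.4144, -1.4144)
cos θ_2 = (90.6317−8²−2²)/(2·8·2) = 0.7072; θ_2 = -44.9891° (elbow-down)
β = atan2(-1.4144,9.4144) = -8.5444°; ψ = atan2(-1.4139,9.4145) = -8.5413°
θ_1 = β − ψ = -0.0031°
θ_3 = φ − θ_1 − θ_2 = -120.0078° (wrapped to (-180°,180°])

-0.003 -44.989 -120.008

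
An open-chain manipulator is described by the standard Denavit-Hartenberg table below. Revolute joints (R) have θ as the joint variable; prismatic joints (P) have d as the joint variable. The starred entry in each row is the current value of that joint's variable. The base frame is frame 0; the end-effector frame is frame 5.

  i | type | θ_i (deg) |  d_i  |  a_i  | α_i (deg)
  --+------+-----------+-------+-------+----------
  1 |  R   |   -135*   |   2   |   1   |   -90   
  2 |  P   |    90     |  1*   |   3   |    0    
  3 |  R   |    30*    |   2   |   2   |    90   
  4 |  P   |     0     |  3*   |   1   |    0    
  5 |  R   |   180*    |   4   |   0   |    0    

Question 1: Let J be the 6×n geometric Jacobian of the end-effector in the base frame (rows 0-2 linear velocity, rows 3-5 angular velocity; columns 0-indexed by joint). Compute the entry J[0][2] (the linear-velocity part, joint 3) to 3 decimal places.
4.312

axis z_2 = (0.7071,-0.7071,0.0000); lever o_n−o_2 = (-1.8117,-4.6402,-6.0981)
cross product → J_v[:, 2] = (4.3120,4.3120,-4.5622)
J_ω[:, 2] = z_2
entry J[0][2] = 4.3120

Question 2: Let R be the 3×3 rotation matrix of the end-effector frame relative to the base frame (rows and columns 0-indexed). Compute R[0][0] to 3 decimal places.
-0.354

End-effector x-axis (col 0 of R) = (-0.3536,-0.3536,0.8660)
R[0][0] = -0.3536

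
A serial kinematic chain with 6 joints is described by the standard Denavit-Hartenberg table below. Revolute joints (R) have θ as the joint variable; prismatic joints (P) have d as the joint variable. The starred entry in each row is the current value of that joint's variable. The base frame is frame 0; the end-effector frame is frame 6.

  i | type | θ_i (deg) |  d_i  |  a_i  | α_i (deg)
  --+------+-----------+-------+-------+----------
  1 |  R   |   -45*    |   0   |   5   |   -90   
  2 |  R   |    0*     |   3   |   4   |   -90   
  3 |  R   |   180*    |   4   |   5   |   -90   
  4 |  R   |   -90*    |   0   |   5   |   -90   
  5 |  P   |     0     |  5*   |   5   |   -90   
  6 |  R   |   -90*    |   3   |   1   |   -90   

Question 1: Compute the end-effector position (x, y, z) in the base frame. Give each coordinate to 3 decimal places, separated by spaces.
after link 1: o_1 = (3.5355, -3.5355, 0.0000)
after link 2: o_2 = (8.4853, -4.2426, 0.0000)
after link 3: o_3 = (4.9497, -0.7071, -4.0000)
after link 4: o_4 = (4.9497, -0.7071, -9.0000)
after link 5: o_5 = (1.4142, 2.8284, -14.0000)
after link 6: o_6 = (-1.4142, 1.4142, -14.0000)

-1.414 1.414 -14.000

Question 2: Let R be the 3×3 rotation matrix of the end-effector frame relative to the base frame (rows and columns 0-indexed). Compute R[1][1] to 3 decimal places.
End-effector y-axis (col 1 of R) = (0.7071,0.7071,-0.0000)
R[1][1] = 0.7071

0.707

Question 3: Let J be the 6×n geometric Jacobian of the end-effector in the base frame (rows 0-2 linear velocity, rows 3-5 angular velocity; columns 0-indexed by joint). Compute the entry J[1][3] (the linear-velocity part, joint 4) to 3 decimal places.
axis z_3 = (0.7071,0.7071,0.0000); lever o_n−o_3 = (-6.3640,2.1213,-10.0000)
cross product → J_v[:, 3] = (-7.0711,7.0711,6.0000)
J_ω[:, 3] = z_3
entry J[1][3] = 7.0711

7.071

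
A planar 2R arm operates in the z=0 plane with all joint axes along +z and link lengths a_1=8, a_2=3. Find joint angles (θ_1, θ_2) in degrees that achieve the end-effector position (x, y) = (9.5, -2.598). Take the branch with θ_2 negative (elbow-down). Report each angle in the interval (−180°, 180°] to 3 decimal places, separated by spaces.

cos θ_2 = (96.9996−8²−3²)/(2·8·3) = 0.5000; θ_2 = -60.0005° (elbow-down)
β = atan2(-2.5980,9.5000) = -15.2949°; ψ = atan2(-2.5981,9.5000) = -15.2955°
θ_1 = β − ψ = 0.0005°

0.001 -60.001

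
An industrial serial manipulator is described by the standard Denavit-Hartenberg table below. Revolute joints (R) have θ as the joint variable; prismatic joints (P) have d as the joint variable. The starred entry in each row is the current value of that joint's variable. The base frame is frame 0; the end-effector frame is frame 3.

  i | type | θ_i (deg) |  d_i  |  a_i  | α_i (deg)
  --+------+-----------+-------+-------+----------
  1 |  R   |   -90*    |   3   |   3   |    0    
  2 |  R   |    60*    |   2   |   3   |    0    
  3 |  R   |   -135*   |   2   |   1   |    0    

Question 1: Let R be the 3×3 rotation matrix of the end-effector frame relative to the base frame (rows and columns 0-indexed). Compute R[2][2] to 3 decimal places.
End-effector z-axis (col 2 of R) = (0.0000,0.0000,1.0000)
R[2][2] = 1.0000

1.000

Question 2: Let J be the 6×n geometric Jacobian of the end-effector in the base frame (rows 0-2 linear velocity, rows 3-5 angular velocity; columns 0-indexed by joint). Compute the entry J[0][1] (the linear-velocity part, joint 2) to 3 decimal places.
axis z_1 = (0.0000,0.0000,1.0000); lever o_n−o_1 = (1.6322,-1.7588,4.0000)
cross product → J_v[:, 1] = (1.7588,1.6322,-0.0000)
J_ω[:, 1] = z_1
entry J[0][1] = 1.7588

1.759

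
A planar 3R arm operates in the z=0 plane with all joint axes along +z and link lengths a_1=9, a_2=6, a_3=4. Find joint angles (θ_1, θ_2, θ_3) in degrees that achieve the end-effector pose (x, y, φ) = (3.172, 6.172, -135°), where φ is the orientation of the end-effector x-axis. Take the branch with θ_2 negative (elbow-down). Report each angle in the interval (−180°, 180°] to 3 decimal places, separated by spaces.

wrist centre = target − a_3·(cos φ, sin φ) = (6.0004, 9.0004)
cos θ_2 = (117.0128−9²−6²)/(2·9·6) = 0.0001; θ_2 = -89.9932° (elbow-down)
β = atan2(9.0004,6.0004) = 56.3093°; ψ = atan2(-6.0000,9.0007) = -33.6880°
θ_1 = β − ψ = 89.9973°
θ_3 = φ − θ_1 − θ_2 = -135.0041° (wrapped to (-180°,180°])

89.997 -89.993 -135.004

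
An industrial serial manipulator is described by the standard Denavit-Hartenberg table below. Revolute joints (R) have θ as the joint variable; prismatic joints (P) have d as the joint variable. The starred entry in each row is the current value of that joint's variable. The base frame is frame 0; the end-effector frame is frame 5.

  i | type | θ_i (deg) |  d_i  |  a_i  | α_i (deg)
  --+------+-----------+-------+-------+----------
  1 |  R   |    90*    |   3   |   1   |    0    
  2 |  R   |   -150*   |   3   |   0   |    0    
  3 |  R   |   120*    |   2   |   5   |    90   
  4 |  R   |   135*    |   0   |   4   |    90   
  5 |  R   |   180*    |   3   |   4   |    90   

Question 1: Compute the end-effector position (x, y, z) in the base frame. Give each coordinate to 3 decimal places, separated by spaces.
3.561 7.167 10.121

after link 1: o_1 = (0.0000, 1.0000, 3.0000)
after link 2: o_2 = (0.0000, 1.0000, 6.0000)
after link 3: o_3 = (2.5000, 5.3301, 8.0000)
after link 4: o_4 = (1.0858, 2.8806, 10.8284)
after link 5: o_5 = (3.5607, 7.1672, 10.1213)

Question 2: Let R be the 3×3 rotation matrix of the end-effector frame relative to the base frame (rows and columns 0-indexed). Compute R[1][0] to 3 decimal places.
End-effector x-axis (col 0 of R) = (0.3536,0.6124,-0.7071)
R[1][0] = 0.6124

0.612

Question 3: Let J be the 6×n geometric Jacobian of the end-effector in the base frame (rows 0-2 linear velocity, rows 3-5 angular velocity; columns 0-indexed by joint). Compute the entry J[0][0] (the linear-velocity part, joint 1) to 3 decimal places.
-7.167

axis z_0 = ẑ; lever o_n−o_0 = (3.5607,7.1672,10.1213)
cross product → J_v[:, 0] = (-7.1672,3.5607,0.0000)
J_ω[:, 0] = z_0
entry J[0][0] = -7.1672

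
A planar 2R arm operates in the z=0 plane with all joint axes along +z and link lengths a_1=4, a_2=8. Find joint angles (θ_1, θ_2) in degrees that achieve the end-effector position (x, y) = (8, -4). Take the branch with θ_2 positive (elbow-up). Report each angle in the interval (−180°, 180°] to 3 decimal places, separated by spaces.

cos θ_2 = (80.0000−4²−8²)/(2·4·8) = 0.0000; θ_2 = 90.0000° (elbow-up)
β = atan2(-4.0000,8.0000) = -26.5651°; ψ = atan2(8.0000,4.0000) = 63.4349°
θ_1 = β − ψ = -90.0000°

-90.000 90.000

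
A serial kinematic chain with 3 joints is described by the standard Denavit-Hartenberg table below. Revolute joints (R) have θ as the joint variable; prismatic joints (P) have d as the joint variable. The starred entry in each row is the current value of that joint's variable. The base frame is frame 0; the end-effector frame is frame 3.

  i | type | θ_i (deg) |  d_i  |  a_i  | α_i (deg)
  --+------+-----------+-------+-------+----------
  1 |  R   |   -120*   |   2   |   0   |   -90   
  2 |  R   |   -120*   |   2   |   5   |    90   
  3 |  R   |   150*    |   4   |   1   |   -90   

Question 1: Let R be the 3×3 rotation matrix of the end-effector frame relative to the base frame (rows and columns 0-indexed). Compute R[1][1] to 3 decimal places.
End-effector y-axis (col 1 of R) = (-0.4330,-0.7500,0.5000)
R[1][1] = -0.7500

-0.750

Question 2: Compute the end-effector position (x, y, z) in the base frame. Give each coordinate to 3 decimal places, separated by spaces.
4.931 3.540 3.580

after link 1: o_1 = (0.0000, 0.0000, 2.0000)
after link 2: o_2 = (2.9821, 1.1651, 6.3301)
after link 3: o_3 = (4.9306, 3.5401, 3.5801)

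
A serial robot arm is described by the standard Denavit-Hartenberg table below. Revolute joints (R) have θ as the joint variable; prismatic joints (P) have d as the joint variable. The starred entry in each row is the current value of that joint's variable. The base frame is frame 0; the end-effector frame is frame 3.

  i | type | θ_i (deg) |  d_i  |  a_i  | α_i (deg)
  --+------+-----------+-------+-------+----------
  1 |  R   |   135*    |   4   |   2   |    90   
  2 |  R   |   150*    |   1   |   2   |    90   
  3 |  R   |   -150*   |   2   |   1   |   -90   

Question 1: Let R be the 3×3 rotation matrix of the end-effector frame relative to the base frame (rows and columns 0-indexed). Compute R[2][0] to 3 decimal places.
End-effector x-axis (col 0 of R) = (-0.8839,0.1768,-0.4330)
R[2][0] = -0.4330

-0.433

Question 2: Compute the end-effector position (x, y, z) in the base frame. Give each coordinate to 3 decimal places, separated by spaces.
-1.073 1.780 6.299

after link 1: o_1 = (-1.4142, 1.4142, 4.0000)
after link 2: o_2 = (0.5176, 0.8966, 5.0000)
after link 3: o_3 = (-1.0734, 1.7805, 6.2990)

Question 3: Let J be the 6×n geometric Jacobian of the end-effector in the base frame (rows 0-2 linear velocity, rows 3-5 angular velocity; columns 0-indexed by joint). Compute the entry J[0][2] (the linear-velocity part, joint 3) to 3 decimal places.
-0.306

axis z_2 = (-0.3536,0.3536,0.8660); lever o_n−o_2 = (-1.5910,0.8839,1.2990)
cross product → J_v[:, 2] = (-0.3062,-0.9186,0.2500)
J_ω[:, 2] = z_2
entry J[0][2] = -0.3062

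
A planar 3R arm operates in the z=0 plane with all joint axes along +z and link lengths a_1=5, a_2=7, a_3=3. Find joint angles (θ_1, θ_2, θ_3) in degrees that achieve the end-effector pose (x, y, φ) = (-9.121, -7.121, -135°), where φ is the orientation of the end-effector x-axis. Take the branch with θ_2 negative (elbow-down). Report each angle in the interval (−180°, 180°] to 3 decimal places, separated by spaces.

wrist centre = target − a_3·(cos φ, sin φ) = (-6.9997, -4.9997)
cos θ_2 = (73.9923−5²−7²)/(2·5·7) = -0.0001; θ_2 = -90.0063° (elbow-down)
β = atan2(-4.9997,-6.9997) = -144.4628°; ψ = atan2(-7.0000,4.9992) = -54.4665°
θ_1 = β − ψ = -89.9963°
θ_3 = φ − θ_1 − θ_2 = 45.0026° (wrapped to (-180°,180°])

-89.996 -90.006 45.003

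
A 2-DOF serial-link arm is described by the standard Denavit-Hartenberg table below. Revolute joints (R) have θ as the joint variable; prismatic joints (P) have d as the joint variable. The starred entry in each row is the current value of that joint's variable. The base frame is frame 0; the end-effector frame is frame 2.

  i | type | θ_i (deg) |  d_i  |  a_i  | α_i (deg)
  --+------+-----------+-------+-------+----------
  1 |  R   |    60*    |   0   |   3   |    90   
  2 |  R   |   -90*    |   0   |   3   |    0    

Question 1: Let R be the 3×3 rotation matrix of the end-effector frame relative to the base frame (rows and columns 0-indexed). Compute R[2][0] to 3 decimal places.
End-effector x-axis (col 0 of R) = (0.0000,0.0000,-1.0000)
R[2][0] = -1.0000

-1.000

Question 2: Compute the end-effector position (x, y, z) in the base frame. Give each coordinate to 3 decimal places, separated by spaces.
after link 1: o_1 = (1.5000, 2.5981, 0.0000)
after link 2: o_2 = (1.5000, 2.5981, -3.0000)

1.500 2.598 -3.000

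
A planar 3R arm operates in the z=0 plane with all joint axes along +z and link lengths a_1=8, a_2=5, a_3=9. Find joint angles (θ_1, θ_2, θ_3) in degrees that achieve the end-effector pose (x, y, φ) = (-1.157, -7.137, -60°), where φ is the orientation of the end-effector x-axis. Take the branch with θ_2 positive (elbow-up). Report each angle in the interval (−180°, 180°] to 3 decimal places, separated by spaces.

134.996 134.998 30.006

wrist centre = target − a_3·(cos φ, sin φ) = (-5.6570, 0.6572)
cos θ_2 = (32.4336−8²−5²)/(2·8·5) = -0.7071; θ_2 = 134.9978° (elbow-up)
β = atan2(0.6572,-5.6570) = 173.3731°; ψ = atan2(3.5357,4.4646) = 38.3769°
θ_1 = β − ψ = 134.9962°
θ_3 = φ − θ_1 − θ_2 = 30.0060° (wrapped to (-180°,180°])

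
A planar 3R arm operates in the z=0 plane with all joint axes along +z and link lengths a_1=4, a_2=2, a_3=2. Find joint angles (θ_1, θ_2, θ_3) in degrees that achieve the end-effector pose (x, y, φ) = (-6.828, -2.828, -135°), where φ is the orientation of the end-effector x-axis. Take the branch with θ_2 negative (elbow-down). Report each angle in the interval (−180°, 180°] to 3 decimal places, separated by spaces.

wrist centre = target − a_3·(cos φ, sin φ) = (-5.4138, -1.4138)
cos θ_2 = (31.3079−4²−2²)/(2·4·2) = 0.7067; θ_2 = -45.0295° (elbow-down)
β = atan2(-1.4138,-5.4138) = -165.3643°; ψ = atan2(-1.4149,5.4135) = -14.6479°
θ_1 = β − ψ = -150.7164°
θ_3 = φ − θ_1 − θ_2 = 60.7459° (wrapped to (-180°,180°])

-150.716 -45.030 60.746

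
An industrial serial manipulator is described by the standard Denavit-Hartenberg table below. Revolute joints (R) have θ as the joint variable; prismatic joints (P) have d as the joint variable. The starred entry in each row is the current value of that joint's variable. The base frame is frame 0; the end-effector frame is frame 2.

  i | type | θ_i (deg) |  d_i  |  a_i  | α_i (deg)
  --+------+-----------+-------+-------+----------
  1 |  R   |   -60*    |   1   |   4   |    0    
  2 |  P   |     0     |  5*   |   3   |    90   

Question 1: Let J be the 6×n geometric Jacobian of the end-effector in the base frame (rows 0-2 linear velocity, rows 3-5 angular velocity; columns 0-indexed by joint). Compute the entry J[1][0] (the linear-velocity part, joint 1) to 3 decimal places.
3.500

axis z_0 = ẑ; lever o_n−o_0 = (3.5000,-6.0622,6.0000)
cross product → J_v[:, 0] = (6.0622,3.5000,-0.0000)
J_ω[:, 0] = z_0
entry J[1][0] = 3.5000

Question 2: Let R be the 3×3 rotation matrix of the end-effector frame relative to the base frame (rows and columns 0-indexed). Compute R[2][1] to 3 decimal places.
1.000

End-effector y-axis (col 1 of R) = (0.0000,0.0000,1.0000)
R[2][1] = 1.0000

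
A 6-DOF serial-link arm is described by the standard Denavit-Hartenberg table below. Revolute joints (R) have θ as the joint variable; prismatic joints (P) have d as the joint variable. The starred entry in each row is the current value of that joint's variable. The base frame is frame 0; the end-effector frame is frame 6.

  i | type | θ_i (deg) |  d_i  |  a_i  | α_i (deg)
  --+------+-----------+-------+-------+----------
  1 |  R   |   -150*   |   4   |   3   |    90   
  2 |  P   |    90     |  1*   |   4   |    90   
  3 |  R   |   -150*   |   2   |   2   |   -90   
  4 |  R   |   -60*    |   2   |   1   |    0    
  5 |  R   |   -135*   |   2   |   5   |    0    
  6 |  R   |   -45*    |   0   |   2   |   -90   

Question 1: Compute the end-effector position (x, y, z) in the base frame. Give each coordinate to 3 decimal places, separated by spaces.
-2.060 -2.112 12.884

after link 1: o_1 = (-2.5981, -1.5000, 4.0000)
after link 2: o_2 = (-3.0981, -0.6340, 8.0000)
after link 3: o_3 = (-4.3301, -2.5000, 6.2679)
after link 4: o_4 = (-4.0891, -4.6495, 6.8349)
after link 5: o_5 = (-3.3098, -3.4112, 12.0175)
after link 6: o_6 = (-2.0598, -2.1121, 12.8835)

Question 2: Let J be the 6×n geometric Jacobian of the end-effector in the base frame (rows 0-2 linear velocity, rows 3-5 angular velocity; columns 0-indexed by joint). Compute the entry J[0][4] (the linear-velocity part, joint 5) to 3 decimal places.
-5.805

axis z_4 = (0.4330,-0.7500,0.5000); lever o_n−o_4 = (2.0293,2.5374,6.0486)
cross product → J_v[:, 4] = (-5.8051,-1.6045,2.6207)
J_ω[:, 4] = z_4
entry J[0][4] = -5.8051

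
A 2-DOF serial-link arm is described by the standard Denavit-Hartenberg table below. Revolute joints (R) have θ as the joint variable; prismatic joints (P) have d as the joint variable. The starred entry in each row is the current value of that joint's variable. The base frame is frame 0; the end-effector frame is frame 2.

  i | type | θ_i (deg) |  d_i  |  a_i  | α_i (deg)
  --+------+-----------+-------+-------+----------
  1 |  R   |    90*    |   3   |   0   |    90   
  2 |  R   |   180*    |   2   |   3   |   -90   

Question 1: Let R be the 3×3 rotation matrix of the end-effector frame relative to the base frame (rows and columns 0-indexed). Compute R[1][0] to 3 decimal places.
End-effector x-axis (col 0 of R) = (-0.0000,-1.0000,0.0000)
R[1][0] = -1.0000

-1.000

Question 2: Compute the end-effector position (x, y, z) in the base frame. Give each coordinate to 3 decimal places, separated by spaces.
after link 1: o_1 = (0.0000, 0.0000, 3.0000)
after link 2: o_2 = (2.0000, -3.0000, 3.0000)

2.000 -3.000 3.000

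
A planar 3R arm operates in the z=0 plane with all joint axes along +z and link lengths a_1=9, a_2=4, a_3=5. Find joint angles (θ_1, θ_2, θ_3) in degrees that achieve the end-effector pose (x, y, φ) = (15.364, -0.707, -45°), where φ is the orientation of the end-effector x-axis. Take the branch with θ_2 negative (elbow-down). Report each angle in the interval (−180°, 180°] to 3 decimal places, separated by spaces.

26.896 -44.998 -26.898

wrist centre = target − a_3·(cos φ, sin φ) = (11.8285, 2.8285)
cos θ_2 = (147.9132−9²−4²)/(2·9·4) = 0.7071; θ_2 = -44.9983° (elbow-down)
β = atan2(2.8285,11.8285) = 13.4486°; ψ = atan2(-2.8283,11.8285) = -13.4476°
θ_1 = β − ψ = 26.8962°
θ_3 = φ − θ_1 − θ_2 = -26.8979° (wrapped to (-180°,180°])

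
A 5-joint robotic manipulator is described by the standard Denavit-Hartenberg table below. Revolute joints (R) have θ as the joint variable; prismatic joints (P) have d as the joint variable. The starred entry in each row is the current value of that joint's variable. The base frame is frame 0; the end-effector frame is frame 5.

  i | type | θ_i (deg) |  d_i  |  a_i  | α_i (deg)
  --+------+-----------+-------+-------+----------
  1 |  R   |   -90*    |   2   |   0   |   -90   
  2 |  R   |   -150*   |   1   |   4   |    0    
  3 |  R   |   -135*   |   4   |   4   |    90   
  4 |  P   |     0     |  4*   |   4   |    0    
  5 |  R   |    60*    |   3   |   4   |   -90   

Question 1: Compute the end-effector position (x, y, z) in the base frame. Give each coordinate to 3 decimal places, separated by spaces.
after link 1: o_1 = (0.0000, 0.0000, 2.0000)
after link 2: o_2 = (1.0000, 3.4641, 4.0000)
after link 3: o_3 = (5.0000, 2.4288, 0.1363)
after link 4: o_4 = (5.0000, -2.4702, -2.6921)
after link 5: o_5 = (8.4641, -5.8856, -3.8475)

8.464 -5.886 -3.848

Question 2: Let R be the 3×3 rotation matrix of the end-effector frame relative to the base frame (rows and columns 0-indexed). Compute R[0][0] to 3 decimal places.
0.866

End-effector x-axis (col 0 of R) = (0.8660,-0.1294,-0.4830)
R[0][0] = 0.8660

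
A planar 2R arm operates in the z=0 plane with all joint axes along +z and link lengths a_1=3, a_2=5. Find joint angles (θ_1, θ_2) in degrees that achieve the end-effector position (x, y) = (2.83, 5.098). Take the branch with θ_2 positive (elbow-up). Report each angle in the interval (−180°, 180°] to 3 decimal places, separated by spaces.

1.926 90.003

cos θ_2 = (33.9985−3²−5²)/(2·3·5) = -0.0000; θ_2 = 90.0029° (elbow-up)
β = atan2(5.0980,2.8300) = 60.9645°; ψ = atan2(5.0000,2.9998) = 59.0383°
θ_1 = β − ψ = 1.9261°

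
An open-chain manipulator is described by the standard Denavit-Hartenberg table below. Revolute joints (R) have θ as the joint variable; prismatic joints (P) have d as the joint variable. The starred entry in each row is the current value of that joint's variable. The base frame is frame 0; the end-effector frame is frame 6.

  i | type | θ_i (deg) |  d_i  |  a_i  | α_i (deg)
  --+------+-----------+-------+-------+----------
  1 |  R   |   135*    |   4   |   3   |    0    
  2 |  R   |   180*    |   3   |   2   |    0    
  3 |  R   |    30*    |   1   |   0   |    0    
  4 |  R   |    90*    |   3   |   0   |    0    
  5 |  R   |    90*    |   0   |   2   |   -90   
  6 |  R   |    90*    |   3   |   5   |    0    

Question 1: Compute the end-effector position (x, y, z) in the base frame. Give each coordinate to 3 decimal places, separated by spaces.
after link 1: o_1 = (-2.1213, 2.1213, 4.0000)
after link 2: o_2 = (-0.7071, 0.7071, 7.0000)
after link 3: o_3 = (-0.7071, 0.7071, 8.0000)
after link 4: o_4 = (-0.7071, 0.7071, 11.0000)
after link 5: o_5 = (-2.6390, 1.2247, 11.0000)
after link 6: o_6 = (-3.4154, -1.6730, 6.0000)

-3.415 -1.673 6.000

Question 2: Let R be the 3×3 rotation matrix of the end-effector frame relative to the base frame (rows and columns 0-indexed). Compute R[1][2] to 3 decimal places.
-0.966

End-effector z-axis (col 2 of R) = (-0.2588,-0.9659,0.0000)
R[1][2] = -0.9659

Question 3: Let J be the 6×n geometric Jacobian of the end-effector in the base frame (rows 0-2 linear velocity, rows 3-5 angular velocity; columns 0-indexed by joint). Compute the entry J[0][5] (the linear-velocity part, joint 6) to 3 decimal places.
axis z_5 = (-0.2588,-0.9659,0.0000); lever o_n−o_5 = (-0.7765,-2.8978,-5.0000)
cross product → J_v[:, 5] = (4.8296,-1.2941,-0.0000)
J_ω[:, 5] = z_5
entry J[0][5] = 4.8296

4.830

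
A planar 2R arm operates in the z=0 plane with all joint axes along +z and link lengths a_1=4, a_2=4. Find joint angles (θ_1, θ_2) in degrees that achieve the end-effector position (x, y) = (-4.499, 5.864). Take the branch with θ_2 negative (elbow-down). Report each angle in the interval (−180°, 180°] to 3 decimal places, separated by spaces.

cos θ_2 = (54.6275−4²−4²)/(2·4·4) = 0.7071; θ_2 = -44.9998° (elbow-down)
β = atan2(5.8640,-4.4990) = 127.4963°; ψ = atan2(-2.8284,6.8284) = -22.4999°
θ_1 = β − ψ = 149.9962°

149.996 -45.000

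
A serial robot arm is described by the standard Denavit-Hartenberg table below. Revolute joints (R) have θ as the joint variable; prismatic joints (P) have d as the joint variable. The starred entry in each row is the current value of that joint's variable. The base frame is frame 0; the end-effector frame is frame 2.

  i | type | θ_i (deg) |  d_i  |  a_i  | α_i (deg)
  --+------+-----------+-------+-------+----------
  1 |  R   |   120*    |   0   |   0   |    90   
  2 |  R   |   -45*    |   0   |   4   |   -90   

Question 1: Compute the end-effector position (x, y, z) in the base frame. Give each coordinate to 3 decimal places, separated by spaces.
after link 1: o_1 = (0.0000, 0.0000, 0.0000)
after link 2: o_2 = (-1.4142, 2.4495, -2.8284)

-1.414 2.449 -2.828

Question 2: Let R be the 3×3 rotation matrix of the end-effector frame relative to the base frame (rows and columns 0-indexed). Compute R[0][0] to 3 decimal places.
End-effector x-axis (col 0 of R) = (-0.3536,0.6124,-0.7071)
R[0][0] = -0.3536

-0.354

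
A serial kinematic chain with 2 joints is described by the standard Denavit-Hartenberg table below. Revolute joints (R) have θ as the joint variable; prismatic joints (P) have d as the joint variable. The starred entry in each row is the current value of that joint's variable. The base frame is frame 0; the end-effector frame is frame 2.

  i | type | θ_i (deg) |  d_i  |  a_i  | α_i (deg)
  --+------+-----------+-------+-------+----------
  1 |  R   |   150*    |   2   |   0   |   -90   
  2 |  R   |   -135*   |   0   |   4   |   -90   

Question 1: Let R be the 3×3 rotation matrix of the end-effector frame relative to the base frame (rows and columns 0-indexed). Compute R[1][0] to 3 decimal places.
End-effector x-axis (col 0 of R) = (0.6124,-0.3536,0.7071)
R[1][0] = -0.3536

-0.354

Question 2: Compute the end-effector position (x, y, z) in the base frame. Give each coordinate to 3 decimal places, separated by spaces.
after link 1: o_1 = (0.0000, 0.0000, 2.0000)
after link 2: o_2 = (2.4495, -1.4142, 4.8284)

2.449 -1.414 4.828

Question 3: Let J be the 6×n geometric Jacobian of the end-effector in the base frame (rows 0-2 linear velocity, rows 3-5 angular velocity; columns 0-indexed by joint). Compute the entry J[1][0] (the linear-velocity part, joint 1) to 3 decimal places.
axis z_0 = ẑ; lever o_n−o_0 = (2.4495,-1.4142,4.8284)
cross product → J_v[:, 0] = (1.4142,2.4495,-0.0000)
J_ω[:, 0] = z_0
entry J[1][0] = 2.4495

2.449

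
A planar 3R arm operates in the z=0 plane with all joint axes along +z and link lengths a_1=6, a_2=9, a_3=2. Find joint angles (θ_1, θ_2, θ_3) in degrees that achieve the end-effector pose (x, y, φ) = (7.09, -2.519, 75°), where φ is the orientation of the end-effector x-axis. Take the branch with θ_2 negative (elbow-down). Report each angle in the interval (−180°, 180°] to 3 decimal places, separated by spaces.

44.997 -119.996 149.999

wrist centre = target − a_3·(cos φ, sin φ) = (6.5724, -4.4509)
cos θ_2 = (63.0060−6²−9²)/(2·6·9) = -0.4999; θ_2 = -119.9963° (elbow-down)
β = atan2(-4.4509,6.5724) = -34.1061°; ψ = atan2(-7.7945,1.5005) = -79.1034°
θ_1 = β − ψ = 44.9973°
θ_3 = φ − θ_1 − θ_2 = 149.9990° (wrapped to (-180°,180°])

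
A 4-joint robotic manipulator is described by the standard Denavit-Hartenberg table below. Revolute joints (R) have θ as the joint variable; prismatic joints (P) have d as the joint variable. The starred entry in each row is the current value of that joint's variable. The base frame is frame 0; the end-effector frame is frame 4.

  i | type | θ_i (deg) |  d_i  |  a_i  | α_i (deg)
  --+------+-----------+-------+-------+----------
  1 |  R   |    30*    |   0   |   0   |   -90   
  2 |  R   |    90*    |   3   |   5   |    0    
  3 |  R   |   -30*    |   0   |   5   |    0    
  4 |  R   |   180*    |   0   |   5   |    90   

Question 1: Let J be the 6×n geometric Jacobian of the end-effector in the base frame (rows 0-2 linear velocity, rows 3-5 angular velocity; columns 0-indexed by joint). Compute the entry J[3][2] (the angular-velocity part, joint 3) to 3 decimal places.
axis z_2 = (-0.5000,0.8660,0.0000); lever o_n−o_2 = (-0.0000,-0.0000,0.0000)
cross product → J_v[:, 2] = (0.0000,0.0000,0.0000)
J_ω[:, 2] = z_2
entry J[3][2] = -0.5000

-0.500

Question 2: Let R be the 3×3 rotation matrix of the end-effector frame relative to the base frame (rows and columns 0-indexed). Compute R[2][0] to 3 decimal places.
End-effector x-axis (col 0 of R) = (-0.4330,-0.2500,0.8660)
R[2][0] = 0.8660

0.866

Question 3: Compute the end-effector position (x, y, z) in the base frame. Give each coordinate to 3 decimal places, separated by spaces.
after link 1: o_1 = (0.0000, 0.0000, 0.0000)
after link 2: o_2 = (-1.5000, 2.5981, -5.0000)
after link 3: o_3 = (0.6651, 3.8481, -9.3301)
after link 4: o_4 = (-1.5000, 2.5981, -5.0000)

-1.500 2.598 -5.000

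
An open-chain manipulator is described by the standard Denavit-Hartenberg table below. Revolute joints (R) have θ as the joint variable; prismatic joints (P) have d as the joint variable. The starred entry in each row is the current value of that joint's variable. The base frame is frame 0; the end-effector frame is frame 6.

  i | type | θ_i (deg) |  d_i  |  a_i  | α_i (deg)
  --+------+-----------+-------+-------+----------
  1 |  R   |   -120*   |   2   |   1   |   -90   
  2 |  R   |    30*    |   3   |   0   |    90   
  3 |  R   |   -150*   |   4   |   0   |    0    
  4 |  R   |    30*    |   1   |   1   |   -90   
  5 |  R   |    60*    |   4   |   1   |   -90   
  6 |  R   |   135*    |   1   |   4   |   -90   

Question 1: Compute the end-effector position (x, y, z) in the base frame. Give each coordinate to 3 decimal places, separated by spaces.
0.047 -6.099 6.566

after link 1: o_1 = (-0.5000, -0.8660, 2.0000)
after link 2: o_2 = (2.0981, -2.3660, 2.0000)
after link 3: o_3 = (1.0981, -4.0981, 5.4641)
after link 4: o_4 = (0.3146, -3.7231, 6.5801)
after link 5: o_5 = (-2.9677, -4.5421, 4.2231)
after link 6: o_6 = (0.0468, -6.0988, 6.5661)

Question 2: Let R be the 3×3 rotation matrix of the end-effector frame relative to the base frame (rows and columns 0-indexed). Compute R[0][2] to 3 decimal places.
-0.536

End-effector z-axis (col 2 of R) = (-0.5358,-0.8333,0.1358)
R[0][2] = -0.5358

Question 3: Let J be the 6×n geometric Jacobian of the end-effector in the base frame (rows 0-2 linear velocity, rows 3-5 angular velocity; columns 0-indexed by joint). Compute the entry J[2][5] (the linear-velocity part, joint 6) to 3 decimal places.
axis z_5 = (0.5870,-0.4833,-0.6495); lever o_n−o_5 = (3.0145,-1.5566,2.3430)
cross product → J_v[:, 5] = (-2.1433,-3.3334,0.5430)
J_ω[:, 5] = z_5
entry J[2][5] = 0.5430

0.543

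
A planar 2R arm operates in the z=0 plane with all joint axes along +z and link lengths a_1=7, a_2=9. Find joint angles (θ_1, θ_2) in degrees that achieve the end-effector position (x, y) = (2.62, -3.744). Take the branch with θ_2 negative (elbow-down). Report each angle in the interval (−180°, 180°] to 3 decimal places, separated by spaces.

cos θ_2 = (20.8819−7²−9²)/(2·7·9) = -0.8660; θ_2 = -149.9990° (elbow-down)
β = atan2(-3.7440,2.6200) = -55.0162°; ψ = atan2(-4.5001,-0.7941) = -100.0080°
θ_1 = β − ψ = 44.9918°

44.992 -149.999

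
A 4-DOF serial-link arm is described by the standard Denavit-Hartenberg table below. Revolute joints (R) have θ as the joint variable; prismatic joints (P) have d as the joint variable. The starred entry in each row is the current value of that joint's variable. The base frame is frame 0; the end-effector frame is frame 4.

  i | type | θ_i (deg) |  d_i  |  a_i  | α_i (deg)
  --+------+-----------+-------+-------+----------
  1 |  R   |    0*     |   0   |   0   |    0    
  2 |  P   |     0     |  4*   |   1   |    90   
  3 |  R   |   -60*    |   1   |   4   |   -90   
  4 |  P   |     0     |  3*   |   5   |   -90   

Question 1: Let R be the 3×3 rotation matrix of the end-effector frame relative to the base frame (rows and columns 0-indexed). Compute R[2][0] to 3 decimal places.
-0.866

End-effector x-axis (col 0 of R) = (0.5000,-0.0000,-0.8660)
R[2][0] = -0.8660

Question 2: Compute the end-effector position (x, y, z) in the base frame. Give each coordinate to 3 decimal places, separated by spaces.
8.098 -1.000 -2.294

after link 1: o_1 = (0.0000, 0.0000, 0.0000)
after link 2: o_2 = (1.0000, 0.0000, 4.0000)
after link 3: o_3 = (3.0000, -1.0000, 0.5359)
after link 4: o_4 = (8.0981, -1.0000, -2.2942)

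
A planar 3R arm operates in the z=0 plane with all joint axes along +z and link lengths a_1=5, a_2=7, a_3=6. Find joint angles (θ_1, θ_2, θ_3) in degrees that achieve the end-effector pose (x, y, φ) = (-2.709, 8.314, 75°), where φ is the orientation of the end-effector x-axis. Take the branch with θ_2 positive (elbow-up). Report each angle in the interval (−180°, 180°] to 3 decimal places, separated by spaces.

60.007 134.995 -120.002

wrist centre = target − a_3·(cos φ, sin φ) = (-4.2619, 2.5184)
cos θ_2 = (24.5065−5²−7²)/(2·5·7) = -0.7071; θ_2 = 134.9954° (elbow-up)
β = atan2(2.5184,-4.2619) = 149.4204°; ψ = atan2(4.9501,0.0506) = 89.4138°
θ_1 = β − ψ = 60.0066°
θ_3 = φ − θ_1 − θ_2 = -120.0020° (wrapped to (-180°,180°])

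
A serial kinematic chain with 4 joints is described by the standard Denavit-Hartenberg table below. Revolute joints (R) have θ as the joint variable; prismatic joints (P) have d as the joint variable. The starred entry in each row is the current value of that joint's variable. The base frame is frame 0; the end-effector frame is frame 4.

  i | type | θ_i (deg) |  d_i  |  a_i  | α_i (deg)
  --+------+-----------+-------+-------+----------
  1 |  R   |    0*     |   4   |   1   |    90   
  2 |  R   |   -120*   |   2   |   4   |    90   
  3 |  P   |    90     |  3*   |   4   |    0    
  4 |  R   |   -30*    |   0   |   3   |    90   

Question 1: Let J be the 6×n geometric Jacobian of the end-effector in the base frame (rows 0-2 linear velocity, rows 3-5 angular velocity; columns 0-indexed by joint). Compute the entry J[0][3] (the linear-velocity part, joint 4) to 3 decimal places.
1.299

axis z_3 = (-0.8660,-0.0000,0.5000); lever o_n−o_3 = (-0.7500,-2.5981,-1.2990)
cross product → J_v[:, 3] = (1.2990,-1.5000,2.2500)
J_ω[:, 3] = z_3
entry J[0][3] = 1.2990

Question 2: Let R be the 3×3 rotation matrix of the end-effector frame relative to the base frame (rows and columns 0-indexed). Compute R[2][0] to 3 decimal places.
-0.433

End-effector x-axis (col 0 of R) = (-0.2500,-0.8660,-0.4330)
R[2][0] = -0.4330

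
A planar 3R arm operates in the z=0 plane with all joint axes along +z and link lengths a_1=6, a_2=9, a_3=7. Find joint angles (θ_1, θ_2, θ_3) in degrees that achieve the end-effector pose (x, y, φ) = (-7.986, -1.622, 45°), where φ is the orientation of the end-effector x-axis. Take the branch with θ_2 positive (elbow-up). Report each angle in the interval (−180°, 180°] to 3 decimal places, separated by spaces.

wrist centre = target − a_3·(cos φ, sin φ) = (-12.9357, -6.5717)
cos θ_2 = (210.5214−6²−9²)/(2·6·9) = 0.8659; θ_2 = 30.0099° (elbow-up)
β = atan2(-6.5717,-12.9357) = -153.0681°; ψ = atan2(4.5013,13.7935) = 18.0735°
θ_1 = β − ψ = -171.1416°
θ_3 = φ − θ_1 − θ_2 = -173.8683° (wrapped to (-180°,180°])

-171.142 30.010 -173.868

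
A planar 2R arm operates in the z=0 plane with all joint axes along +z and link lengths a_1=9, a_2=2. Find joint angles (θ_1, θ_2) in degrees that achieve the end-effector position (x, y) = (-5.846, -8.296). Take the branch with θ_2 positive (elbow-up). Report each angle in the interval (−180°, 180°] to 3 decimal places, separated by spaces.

cos θ_2 = (102.9993−9²−2²)/(2·9·2) = 0.5000; θ_2 = 60.0012° (elbow-up)
β = atan2(-8.2960,-5.8460) = -125.1715°; ψ = atan2(1.7321,10.0000) = 9.8266°
θ_1 = β − ψ = -134.9981°

-134.998 60.001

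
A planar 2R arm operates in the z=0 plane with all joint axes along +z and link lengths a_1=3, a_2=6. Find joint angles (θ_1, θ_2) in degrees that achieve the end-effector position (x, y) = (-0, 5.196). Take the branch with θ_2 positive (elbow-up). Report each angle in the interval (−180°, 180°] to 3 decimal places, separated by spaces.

-0.003 120.003

cos θ_2 = (26.9984−3²−6²)/(2·3·6) = -0.5000; θ_2 = 120.0029° (elbow-up)
β = atan2(5.1960,-0.0000) = 90.0000°; ψ = atan2(5.1960,-0.0003) = 90.0029°
θ_1 = β − ψ = -0.0029°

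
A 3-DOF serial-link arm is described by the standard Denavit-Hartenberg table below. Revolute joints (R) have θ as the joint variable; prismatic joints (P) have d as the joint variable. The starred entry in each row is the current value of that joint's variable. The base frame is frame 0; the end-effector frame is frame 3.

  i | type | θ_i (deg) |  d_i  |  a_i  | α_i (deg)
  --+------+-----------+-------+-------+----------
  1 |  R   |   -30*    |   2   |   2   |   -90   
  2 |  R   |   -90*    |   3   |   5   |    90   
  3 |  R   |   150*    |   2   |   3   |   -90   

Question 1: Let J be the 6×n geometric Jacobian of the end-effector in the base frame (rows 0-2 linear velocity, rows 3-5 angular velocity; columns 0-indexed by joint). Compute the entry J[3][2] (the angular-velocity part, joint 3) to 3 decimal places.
axis z_2 = (-0.8660,0.5000,0.0000); lever o_n−o_2 = (-0.9821,2.2990,-2.5981)
cross product → J_v[:, 2] = (-1.2990,-2.2500,-1.5000)
J_ω[:, 2] = z_2
entry J[3][2] = -0.8660

-0.866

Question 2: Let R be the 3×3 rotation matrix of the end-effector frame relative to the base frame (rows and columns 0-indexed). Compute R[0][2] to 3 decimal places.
-0.433

End-effector z-axis (col 2 of R) = (-0.4330,-0.7500,-0.5000)
R[0][2] = -0.4330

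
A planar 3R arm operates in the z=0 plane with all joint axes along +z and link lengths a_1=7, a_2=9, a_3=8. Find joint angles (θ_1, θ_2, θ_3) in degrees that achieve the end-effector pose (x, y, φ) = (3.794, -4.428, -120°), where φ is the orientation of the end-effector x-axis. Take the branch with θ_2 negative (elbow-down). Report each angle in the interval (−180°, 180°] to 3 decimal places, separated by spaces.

90.003 -120.001 -90.001

wrist centre = target − a_3·(cos φ, sin φ) = (7.7940, 2.5002)
cos θ_2 = (66.9975−7²−9²)/(2·7·9) = -0.5000; θ_2 = -120.0013° (elbow-down)
β = atan2(2.5002,7.7940) = 17.7855°; ψ = atan2(-7.7941,2.4998) = -72.2173°
θ_1 = β − ψ = 90.0028°
θ_3 = φ − θ_1 − θ_2 = -90.0015° (wrapped to (-180°,180°])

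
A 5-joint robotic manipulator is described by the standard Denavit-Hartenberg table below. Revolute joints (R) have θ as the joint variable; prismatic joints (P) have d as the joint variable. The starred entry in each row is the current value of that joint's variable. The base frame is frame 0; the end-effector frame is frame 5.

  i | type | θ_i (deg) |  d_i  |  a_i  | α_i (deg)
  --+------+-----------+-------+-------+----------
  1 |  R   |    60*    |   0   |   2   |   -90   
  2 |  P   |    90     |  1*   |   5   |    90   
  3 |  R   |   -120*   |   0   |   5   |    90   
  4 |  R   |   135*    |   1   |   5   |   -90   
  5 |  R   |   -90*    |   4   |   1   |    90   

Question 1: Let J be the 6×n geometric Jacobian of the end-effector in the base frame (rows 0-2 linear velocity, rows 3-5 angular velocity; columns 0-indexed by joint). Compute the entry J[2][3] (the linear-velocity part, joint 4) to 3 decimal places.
-0.354

axis z_3 = (-0.4330,0.2500,0.8660); lever o_n−o_3 = (-5.2854,3.8680,-1.4499)
cross product → J_v[:, 3] = (-3.7123,-5.2052,-0.3536)
J_ω[:, 3] = z_3
entry J[2][3] = -0.3536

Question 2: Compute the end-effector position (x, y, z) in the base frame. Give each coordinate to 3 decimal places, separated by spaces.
after link 1: o_1 = (1.0000, 1.7321, 0.0000)
after link 2: o_2 = (0.1340, 2.2321, -5.0000)
after link 3: o_3 = (3.8840, 0.0670, -2.5000)
after link 4: o_4 = (2.5671, 4.9098, -3.4017)
after link 5: o_5 = (-1.4015, 3.9350, -3.9499)

-1.401 3.935 -3.950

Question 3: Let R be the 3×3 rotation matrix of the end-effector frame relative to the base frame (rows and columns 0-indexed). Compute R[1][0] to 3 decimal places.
End-effector x-axis (col 0 of R) = (-0.4330,0.2500,0.8660)
R[1][0] = 0.2500

0.250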